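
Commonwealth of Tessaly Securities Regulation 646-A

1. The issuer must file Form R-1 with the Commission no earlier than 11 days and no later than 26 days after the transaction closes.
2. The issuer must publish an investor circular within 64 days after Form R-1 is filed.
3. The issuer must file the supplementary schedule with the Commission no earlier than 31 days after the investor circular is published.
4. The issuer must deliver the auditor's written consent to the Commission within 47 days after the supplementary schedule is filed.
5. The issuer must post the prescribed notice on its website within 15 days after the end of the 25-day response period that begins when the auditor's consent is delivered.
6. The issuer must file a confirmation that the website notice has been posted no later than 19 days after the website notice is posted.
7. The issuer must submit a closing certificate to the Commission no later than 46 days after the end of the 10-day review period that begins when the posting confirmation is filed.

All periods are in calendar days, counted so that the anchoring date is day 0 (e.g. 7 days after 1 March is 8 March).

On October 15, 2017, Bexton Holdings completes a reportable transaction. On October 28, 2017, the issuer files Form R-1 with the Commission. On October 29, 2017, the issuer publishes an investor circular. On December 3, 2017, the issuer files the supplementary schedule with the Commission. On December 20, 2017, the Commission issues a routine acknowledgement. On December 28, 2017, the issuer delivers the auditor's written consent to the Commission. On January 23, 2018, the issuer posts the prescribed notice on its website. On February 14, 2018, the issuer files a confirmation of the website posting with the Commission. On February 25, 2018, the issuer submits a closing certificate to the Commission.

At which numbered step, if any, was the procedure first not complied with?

Step 1 — 11 and 26 days from October 15, 2017 (when the transaction closes) are October 26, 2017 and November 10, 2017 respectively; done October 28, 2017 — within the window.
Step 2 — counting 64 days from October 28, 2017 (when Form R-1 is filed) gives a deadline of December 31, 2017; done October 29, 2017 — timely.
Step 3 — must wait 31 days from October 29, 2017 (when the investor circular is published), so not before November 29, 2017; done December 3, 2017, after the minimum wait.
Step 4 — counting 47 days from December 3, 2017 (when the supplementary schedule is filed) gives a deadline of January 19, 2018; December 28, 2017 is within that limit.
Step 5 — counting 15 days from January 22, 2018 (end of the 25-day response period, which began when the auditor's consent is delivered on December 28, 2017) gives a deadline of February 6, 2018; completed January 23, 2018, before the deadline.
Step 6 — counting 19 days from January 23, 2018 (when the website notice is posted) gives a deadline of February 11, 2018; done February 14, 2018 — 3 days late.
No need to go further; step 6 was not satisfied.

Step 6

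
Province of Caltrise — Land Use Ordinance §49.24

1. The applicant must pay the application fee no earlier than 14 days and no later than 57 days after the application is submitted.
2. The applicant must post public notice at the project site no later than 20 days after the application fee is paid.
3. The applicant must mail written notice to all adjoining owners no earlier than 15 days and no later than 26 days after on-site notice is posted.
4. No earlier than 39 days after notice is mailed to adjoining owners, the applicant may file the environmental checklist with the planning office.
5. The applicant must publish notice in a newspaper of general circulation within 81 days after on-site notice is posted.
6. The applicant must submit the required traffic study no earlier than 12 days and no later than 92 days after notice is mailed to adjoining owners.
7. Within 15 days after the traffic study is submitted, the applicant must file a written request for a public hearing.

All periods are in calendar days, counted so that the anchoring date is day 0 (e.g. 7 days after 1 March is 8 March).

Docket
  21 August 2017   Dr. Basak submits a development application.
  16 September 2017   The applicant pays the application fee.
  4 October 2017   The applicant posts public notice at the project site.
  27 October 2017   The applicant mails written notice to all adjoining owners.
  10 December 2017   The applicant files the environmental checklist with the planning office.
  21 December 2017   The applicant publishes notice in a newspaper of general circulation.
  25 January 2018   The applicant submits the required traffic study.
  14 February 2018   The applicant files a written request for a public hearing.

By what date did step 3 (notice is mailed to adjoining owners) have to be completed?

Step 3 runs from 4 October 2017, when on-site notice is posted. The window is 15–26 days after 4 October 2017; it closes on 30 October 2017.

30 October 2017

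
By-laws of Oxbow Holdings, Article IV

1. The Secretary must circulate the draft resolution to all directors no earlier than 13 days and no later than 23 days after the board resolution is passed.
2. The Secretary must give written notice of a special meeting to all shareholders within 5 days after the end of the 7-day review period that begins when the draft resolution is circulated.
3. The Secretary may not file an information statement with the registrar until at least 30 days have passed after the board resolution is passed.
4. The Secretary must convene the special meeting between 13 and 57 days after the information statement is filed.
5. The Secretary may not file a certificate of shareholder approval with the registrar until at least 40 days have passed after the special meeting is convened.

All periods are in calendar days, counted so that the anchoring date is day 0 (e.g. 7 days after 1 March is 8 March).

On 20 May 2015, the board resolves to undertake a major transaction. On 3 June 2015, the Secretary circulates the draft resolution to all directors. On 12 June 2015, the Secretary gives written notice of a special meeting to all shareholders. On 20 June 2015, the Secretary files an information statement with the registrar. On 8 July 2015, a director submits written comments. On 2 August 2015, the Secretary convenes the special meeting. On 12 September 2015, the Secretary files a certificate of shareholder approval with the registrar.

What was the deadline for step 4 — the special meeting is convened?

16 August 2015

Step 4 runs from 20 June 2015, when the information statement is filed. The window is 13–57 days after 20 June 2015; it closes on 16 August 2015.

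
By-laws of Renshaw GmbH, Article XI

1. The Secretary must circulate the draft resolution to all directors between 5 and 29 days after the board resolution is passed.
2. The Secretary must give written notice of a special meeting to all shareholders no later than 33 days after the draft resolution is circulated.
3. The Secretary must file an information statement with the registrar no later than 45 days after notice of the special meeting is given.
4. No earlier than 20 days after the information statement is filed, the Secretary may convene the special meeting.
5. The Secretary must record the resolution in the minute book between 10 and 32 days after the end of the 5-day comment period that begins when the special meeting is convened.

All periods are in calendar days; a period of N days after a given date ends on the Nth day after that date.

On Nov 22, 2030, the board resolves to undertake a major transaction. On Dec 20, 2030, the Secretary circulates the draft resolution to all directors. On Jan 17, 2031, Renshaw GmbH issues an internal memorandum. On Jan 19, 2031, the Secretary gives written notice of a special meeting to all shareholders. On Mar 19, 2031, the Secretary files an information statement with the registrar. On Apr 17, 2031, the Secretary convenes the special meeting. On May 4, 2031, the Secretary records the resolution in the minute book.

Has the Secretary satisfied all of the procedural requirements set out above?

No

(1) the permitted window runs from Nov 22, 2030 + 5 = Nov 27, 2030 to Nov 22, 2030 + 29 = Dec 21, 2030; done Dec 20, 2030 — within the window.
(2) due by Dec 20, 2030 + 33 days = Jan 22, 2031; completed Jan 19, 2031, before the deadline.
(3) due by Jan 19, 2031 + 45 days = Mar 5, 2031; Mar 19, 2031 misses that deadline by 14 days.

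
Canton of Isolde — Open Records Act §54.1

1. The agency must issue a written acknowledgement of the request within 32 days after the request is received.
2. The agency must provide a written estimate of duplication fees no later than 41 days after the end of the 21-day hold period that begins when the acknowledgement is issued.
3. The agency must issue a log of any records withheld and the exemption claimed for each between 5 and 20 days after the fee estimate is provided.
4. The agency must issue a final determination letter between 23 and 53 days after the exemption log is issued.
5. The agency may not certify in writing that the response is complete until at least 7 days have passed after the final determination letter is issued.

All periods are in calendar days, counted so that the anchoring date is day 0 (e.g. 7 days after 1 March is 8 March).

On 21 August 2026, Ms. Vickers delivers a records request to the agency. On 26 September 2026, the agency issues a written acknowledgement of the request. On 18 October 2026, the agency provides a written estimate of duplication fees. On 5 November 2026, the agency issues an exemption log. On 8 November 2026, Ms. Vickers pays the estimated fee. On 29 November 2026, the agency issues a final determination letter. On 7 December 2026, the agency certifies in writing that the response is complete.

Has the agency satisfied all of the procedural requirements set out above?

Step 1 — counting 32 days from 21 August 2026 (when the request is received) gives a deadline of 22 September 2026; 26 September 2026 misses that deadline by 4 days.
The analysis stops there.

No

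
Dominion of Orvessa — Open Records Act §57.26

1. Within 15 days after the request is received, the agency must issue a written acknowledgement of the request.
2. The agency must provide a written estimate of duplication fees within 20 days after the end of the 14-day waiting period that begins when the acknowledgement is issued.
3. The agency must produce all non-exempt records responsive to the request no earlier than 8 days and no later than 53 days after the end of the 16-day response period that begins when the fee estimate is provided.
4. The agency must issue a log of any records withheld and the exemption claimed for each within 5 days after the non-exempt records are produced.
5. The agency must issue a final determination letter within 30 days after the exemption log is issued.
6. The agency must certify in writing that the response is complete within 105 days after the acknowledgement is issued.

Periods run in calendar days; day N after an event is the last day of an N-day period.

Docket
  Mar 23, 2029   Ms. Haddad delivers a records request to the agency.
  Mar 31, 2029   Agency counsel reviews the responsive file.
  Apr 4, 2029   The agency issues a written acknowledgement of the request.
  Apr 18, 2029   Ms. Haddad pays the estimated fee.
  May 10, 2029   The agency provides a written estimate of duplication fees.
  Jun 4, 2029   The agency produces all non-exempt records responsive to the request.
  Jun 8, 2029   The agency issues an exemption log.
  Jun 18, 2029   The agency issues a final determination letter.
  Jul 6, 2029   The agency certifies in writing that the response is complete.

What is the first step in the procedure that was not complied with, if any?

Step 2

Step 1 — counting 15 days from Mar 23, 2029 (when the request is received) gives a deadline of Apr 7, 2029; Apr 4, 2029 is within that limit.
Step 2 — counting 20 days from Apr 18, 2029 (end of the 14-day waiting period, which began when the acknowledgement is issued on Apr 4, 2029) gives a deadline of May 8, 2029; done May 10, 2029 — 2 days late.
Later steps need not be reached.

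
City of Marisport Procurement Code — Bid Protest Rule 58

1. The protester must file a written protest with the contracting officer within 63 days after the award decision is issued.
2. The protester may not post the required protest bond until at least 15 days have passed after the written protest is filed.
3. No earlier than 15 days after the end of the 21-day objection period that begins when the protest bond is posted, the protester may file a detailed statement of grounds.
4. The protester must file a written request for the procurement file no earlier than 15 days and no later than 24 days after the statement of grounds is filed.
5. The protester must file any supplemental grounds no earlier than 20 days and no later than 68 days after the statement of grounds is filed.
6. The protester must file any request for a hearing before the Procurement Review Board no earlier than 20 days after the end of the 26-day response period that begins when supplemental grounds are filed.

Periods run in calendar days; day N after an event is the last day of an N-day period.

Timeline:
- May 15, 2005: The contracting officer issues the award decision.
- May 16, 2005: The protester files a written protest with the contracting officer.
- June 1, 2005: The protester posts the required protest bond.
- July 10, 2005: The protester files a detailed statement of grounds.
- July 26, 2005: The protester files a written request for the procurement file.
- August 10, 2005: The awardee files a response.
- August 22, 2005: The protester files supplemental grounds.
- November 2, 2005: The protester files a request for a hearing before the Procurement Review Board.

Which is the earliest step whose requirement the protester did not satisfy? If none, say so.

None — every step was satisfied

Step 1 — counting 63 days from May 15, 2005 (when the award decision is issued) gives a deadline of July 17, 2005; done May 16, 2005 — timely.
Step 2 — must wait 15 days from May 16, 2005 (when the written protest is filed), so not before May 31, 2005; June 1, 2005 is on or after that date.
Step 3 — must wait 15 days from June 22, 2005 (end of the 21-day objection period, which began when the protest bond is posted on June 1, 2005), so not before July 7, 2005; done July 10, 2005 — permitted.
Step 4 — 15 and 24 days from July 10, 2005 (when the statement of grounds is filed) are July 25, 2005 and August 3, 2005 respectively; done July 26, 2005, which is between those dates.
Step 5 — 20 and 68 days from July 10, 2005 (when the statement of grounds is filed) are July 30, 2005 and September 16, 2005 respectively; done August 22, 2005, which is between those dates.
Step 6 — must wait 20 days from September 17, 2005 (end of the 26-day response period, which began when supplemental grounds are filed on August 22, 2005), so not before October 7, 2005; done November 2, 2005 — permitted.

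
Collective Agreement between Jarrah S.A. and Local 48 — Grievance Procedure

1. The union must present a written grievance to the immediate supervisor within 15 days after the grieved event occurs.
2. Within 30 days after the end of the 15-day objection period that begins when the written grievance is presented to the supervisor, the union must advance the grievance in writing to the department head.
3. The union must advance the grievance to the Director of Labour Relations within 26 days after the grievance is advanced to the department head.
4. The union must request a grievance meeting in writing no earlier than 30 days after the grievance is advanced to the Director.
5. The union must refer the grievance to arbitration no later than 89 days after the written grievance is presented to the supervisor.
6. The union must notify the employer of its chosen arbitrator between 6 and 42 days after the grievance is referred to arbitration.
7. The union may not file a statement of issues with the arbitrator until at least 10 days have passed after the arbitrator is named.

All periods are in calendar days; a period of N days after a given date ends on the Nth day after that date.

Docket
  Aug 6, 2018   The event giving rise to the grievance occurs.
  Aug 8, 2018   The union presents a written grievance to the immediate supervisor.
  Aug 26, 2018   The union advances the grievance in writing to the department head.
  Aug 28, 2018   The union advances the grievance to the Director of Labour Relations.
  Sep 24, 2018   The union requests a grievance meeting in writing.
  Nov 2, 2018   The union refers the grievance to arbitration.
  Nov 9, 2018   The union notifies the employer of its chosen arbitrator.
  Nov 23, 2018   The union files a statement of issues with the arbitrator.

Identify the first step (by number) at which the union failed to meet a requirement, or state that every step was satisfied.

Step 4

Step 1: 15 days after Aug 6, 2018 (when the grieved event occurs) is Aug 21, 2018; Aug 8, 2018 is within that limit.
Step 2: 30 days after Aug 23, 2018 (end of the 15-day objection period, which began when the written grievance is presented to the supervisor on Aug 8, 2018) is Sep 22, 2018; completed Aug 26, 2018, before the deadline.
Step 3: 26 days after Aug 26, 2018 (when the grievance is advanced to the department head) is Sep 21, 2018; done Aug 28, 2018 — timely.
Step 4: the earliest permitted date is 30 days after Aug 28, 2018 (when the grievance is advanced to the Director), i.e. Sep 27, 2018; Sep 24, 2018 is 3 days before the earliest permitted date.
The procedure was therefore not followed at step 4.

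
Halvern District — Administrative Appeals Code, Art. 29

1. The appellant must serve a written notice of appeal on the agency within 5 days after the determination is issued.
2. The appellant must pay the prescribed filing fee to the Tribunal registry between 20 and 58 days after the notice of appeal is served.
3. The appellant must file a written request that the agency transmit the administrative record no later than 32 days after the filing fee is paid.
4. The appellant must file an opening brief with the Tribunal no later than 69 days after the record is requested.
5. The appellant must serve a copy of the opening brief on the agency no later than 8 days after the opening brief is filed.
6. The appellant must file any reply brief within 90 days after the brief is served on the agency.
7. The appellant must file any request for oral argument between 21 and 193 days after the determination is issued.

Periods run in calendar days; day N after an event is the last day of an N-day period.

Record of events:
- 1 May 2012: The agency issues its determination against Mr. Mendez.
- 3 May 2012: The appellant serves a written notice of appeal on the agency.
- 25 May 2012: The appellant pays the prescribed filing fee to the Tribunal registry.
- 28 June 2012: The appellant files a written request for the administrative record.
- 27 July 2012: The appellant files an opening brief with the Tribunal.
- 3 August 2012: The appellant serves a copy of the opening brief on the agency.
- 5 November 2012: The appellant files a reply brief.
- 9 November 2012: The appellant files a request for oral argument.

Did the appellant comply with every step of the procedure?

Step 1: 5 days after 1 May 2012 (when the determination is issued) is 6 May 2012; 3 May 2012 is within that limit.
Step 2: the window is 20–58 days after 3 May 2012 (when the notice of appeal is served), so 23 May 2012 through 30 June 2012; done 25 May 2012 — within the window.
Step 3: 32 days after 25 May 2012 (when the filing fee is paid) is 26 June 2012; not done until 28 June 2012, 2 days after the deadline.
No need to go further; step 3 was not satisfied.

No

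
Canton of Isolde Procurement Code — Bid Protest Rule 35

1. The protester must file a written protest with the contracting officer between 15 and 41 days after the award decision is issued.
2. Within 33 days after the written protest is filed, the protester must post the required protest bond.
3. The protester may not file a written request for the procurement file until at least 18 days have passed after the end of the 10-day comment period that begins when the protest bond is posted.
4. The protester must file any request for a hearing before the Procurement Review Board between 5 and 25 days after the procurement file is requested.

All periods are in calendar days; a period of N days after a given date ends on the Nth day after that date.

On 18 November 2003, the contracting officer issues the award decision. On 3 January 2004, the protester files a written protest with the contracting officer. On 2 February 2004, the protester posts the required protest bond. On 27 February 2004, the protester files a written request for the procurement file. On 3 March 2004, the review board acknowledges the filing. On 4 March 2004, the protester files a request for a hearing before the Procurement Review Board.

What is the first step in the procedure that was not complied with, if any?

(1) the permitted window runs from 18 November 2003 + 15 = 3 December 2003 to 18 November 2003 + 41 = 29 December 2003; done 3 January 2004 — 5 days after the window closed.
Later steps need not be reached.

Step 1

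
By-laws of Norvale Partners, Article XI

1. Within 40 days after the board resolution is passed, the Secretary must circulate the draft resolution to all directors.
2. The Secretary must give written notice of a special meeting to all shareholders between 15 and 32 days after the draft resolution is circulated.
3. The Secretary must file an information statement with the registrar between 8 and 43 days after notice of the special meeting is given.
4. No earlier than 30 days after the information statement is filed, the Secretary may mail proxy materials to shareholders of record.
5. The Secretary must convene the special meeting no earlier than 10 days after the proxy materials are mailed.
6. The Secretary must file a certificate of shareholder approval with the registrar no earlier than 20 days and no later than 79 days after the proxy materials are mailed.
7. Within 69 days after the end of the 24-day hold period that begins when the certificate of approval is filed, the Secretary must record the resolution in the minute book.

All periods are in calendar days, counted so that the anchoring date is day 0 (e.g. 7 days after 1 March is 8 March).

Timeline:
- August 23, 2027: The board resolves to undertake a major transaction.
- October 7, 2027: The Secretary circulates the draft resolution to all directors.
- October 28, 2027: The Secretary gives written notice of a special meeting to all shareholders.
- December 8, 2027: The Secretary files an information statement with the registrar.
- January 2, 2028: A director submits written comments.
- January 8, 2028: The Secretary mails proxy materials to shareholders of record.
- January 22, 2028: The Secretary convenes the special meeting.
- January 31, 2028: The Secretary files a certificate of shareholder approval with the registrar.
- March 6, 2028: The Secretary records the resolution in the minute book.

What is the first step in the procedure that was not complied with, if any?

Step 1: 40 days after August 23, 2027 (when the board resolution is passed) is October 2, 2027; done October 7, 2027 — 5 days late.
The procedure was therefore not followed at step 1.

Step 1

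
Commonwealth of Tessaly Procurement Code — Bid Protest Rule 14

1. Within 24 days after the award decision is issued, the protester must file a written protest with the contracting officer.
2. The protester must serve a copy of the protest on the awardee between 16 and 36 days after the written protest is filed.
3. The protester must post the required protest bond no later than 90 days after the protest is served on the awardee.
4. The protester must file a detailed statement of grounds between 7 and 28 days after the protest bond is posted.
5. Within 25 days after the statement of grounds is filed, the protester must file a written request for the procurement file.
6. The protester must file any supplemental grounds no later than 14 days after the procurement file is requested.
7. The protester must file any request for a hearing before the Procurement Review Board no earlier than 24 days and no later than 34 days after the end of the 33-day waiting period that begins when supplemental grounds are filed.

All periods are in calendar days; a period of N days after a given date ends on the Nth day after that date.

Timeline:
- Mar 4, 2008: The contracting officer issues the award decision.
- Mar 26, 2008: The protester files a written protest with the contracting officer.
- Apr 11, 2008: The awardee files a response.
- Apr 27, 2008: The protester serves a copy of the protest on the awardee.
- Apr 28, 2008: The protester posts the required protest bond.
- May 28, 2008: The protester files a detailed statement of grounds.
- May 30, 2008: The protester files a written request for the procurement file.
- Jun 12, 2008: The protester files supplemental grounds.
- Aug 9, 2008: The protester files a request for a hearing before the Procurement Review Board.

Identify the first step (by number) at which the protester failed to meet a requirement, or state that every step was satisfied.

(1) due by Mar 4, 2008 + 24 days = Mar 28, 2008; Mar 26, 2008 is within that limit.
(2) the permitted window runs from Mar 26, 2008 + 16 = Apr 11, 2008 to Mar 26, 2008 + 36 = May 1, 2008; done Apr 27, 2008, which is between those dates.
(3) due by Apr 27, 2008 + 90 days = Jul 26, 2008; done Apr 28, 2008 — timely.
(4) the permitted window runs from Apr 28, 2008 + 7 = May 5, 2008 to Apr 28, 2008 + 28 = May 26, 2008; May 28, 2008 is 2 days past the end of the window.
Later steps need not be reached.

Step 4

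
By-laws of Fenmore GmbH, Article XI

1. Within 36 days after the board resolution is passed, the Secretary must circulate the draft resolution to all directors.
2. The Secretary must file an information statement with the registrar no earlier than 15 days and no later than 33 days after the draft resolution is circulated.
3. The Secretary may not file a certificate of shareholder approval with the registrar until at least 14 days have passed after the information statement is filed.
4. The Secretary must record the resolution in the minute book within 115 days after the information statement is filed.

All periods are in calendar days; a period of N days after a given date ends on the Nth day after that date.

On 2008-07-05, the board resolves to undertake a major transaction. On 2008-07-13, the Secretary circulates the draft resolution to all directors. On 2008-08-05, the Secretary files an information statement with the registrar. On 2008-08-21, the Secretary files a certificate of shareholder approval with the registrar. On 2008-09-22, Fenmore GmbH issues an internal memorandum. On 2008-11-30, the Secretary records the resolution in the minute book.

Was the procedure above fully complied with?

(1) due by 2008-07-05 + 36 days = 2008-08-10; completed 2008-07-13, before the deadline.
(2) the permitted window runs from 2008-07-13 + 15 = 2008-07-28 to 2008-07-13 + 33 = 2008-08-15; 2008-08-05 falls inside that range.
(3) permitted from 2008-08-05 + 14 days = 2008-08-19 onward; done 2008-08-21, after the minimum wait.
(4) due by 2008-08-05 + 115 days = 2008-11-28; done 2008-11-30 — 2 days late.
The analysis stops there.

No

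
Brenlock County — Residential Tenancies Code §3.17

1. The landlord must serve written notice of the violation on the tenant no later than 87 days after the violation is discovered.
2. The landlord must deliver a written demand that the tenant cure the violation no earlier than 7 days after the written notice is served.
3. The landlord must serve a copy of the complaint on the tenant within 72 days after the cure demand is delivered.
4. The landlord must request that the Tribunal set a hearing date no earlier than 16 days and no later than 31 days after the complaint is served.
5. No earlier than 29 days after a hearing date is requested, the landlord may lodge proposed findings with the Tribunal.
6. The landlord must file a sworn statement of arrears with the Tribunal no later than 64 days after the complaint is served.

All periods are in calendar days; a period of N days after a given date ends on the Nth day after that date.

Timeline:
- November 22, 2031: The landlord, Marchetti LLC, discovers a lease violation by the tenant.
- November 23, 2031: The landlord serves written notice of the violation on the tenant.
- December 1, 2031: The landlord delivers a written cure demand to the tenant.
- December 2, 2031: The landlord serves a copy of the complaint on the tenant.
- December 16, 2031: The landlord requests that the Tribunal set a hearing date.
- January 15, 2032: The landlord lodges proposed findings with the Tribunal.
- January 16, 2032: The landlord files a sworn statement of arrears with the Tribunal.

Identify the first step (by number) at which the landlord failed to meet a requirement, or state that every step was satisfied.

Step 4

Step 1 — counting 87 days from November 22, 2031 (when the violation is discovered) gives a deadline of February 17, 2032; done November 23, 2031 — timely.
Step 2 — must wait 7 days from November 23, 2031 (when the written notice is served), so not before November 30, 2031; done December 1, 2031 — permitted.
Step 3 — counting 72 days from December 1, 2031 (when the cure demand is delivered) gives a deadline of February 11, 2032; December 2, 2031 is within that limit.
Step 4 — 16 and 31 days from December 2, 2031 (when the complaint is served) are December 18, 2031 and January 2, 2032 respectively; December 16, 2031 is 2 days too early.
That is the first point of non-compliance.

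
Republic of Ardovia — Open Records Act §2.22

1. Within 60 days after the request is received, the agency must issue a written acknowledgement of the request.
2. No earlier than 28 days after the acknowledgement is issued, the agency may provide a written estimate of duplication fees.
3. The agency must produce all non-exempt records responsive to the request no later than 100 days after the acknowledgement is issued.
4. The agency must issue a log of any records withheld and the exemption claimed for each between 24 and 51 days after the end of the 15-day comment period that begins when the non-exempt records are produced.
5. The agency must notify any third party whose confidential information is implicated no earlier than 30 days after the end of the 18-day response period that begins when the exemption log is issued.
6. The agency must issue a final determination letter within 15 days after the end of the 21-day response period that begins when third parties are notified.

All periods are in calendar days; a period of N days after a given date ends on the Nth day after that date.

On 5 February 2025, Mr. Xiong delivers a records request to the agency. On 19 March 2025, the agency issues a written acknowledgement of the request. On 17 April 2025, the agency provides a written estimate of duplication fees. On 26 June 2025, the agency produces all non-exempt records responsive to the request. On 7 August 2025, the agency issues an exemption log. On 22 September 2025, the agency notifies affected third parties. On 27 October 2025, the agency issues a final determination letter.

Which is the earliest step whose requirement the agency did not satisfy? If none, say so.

Step 1 — counting 60 days from 5 February 2025 (when the request is received) gives a deadline of 6 April 2025; done 19 March 2025 — timely.
Step 2 — must wait 28 days from 19 March 2025 (when the acknowledgement is issued), so not before 16 April 2025; done 17 April 2025 — permitted.
Step 3 — counting 100 days from 19 March 2025 (when the acknowledgement is issued) gives a deadline of 27 June 2025; 26 June 2025 is within that limit.
Step 4 — 24 and 51 days from 11 July 2025 (end of the 15-day comment period, which began when the non-exempt records are produced on 26 June 2025) are 4 August 2025 and 31 August 2025 respectively; done 7 August 2025, which is between those dates.
Step 5 — must wait 30 days from 25 August 2025 (end of the 18-day response period, which began when the exemption log is issued on 7 August 2025), so not before 24 September 2025; acted on 22 September 2025, 2 days prematurely.

Step 5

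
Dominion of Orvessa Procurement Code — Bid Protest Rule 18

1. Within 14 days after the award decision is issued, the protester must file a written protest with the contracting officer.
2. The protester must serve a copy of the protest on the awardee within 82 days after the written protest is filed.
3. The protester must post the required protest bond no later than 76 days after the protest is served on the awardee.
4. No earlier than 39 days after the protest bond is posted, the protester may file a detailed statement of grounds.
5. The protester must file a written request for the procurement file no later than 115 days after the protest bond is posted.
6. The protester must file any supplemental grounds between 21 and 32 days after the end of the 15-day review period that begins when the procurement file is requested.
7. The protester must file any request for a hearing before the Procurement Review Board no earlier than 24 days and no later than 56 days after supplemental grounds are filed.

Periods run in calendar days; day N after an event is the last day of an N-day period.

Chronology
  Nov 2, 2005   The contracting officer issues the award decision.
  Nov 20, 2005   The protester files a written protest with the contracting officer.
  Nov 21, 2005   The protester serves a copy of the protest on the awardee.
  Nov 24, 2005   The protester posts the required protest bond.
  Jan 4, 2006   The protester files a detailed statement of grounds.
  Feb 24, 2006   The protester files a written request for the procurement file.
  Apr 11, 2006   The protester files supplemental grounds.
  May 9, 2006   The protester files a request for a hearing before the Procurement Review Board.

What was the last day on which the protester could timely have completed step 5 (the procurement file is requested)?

Step 5 runs from Nov 24, 2005, when the protest bond is posted. 115 days after Nov 24, 2005 is Mar 19, 2006.

Mar 19, 2006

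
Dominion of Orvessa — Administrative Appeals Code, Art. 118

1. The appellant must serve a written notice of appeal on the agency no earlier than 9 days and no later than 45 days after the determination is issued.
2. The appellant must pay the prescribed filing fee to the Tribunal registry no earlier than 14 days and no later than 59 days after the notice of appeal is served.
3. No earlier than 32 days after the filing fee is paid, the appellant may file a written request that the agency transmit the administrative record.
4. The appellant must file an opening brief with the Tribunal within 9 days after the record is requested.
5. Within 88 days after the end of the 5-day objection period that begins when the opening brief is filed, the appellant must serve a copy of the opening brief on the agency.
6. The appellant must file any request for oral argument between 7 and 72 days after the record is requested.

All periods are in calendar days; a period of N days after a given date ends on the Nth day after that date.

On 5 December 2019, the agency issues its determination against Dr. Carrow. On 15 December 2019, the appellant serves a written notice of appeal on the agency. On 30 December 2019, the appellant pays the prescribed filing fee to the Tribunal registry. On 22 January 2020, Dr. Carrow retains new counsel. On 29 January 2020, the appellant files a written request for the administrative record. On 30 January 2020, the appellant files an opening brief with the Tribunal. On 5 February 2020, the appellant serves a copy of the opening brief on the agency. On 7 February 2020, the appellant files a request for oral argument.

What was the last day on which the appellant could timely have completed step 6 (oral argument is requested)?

10 April 2020

Step 6 runs from 29 January 2020, when the record is requested. The window is 7–72 days after 29 January 2020; it closes on 10 April 2020.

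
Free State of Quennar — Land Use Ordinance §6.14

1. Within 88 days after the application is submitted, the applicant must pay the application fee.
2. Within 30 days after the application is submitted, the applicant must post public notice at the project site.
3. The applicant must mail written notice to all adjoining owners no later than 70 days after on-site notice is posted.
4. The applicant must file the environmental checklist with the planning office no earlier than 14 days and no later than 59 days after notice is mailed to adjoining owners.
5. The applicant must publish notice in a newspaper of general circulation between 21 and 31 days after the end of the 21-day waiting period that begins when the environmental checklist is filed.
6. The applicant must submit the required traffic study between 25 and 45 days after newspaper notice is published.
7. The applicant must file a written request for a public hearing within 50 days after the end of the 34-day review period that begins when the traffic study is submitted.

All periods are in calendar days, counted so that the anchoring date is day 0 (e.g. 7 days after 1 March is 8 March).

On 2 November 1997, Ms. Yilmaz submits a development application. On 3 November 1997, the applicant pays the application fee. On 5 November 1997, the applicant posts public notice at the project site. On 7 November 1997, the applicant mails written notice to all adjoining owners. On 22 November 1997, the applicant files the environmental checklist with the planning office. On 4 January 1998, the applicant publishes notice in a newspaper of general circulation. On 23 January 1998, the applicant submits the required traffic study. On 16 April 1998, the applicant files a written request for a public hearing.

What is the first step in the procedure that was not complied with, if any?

Step 6

Step 1 — counting 88 days from 2 November 1997 (when the application is submitted) gives a deadline of 29 January 1998; completed 3 November 1997, before the deadline.
Step 2 — counting 30 days from 2 November 1997 (when the application is submitted) gives a deadline of 2 December 1997; 5 November 1997 is within that limit.
Step 3 — counting 70 days from 5 November 1997 (when on-site notice is posted) gives a deadline of 14 January 1998; 7 November 1997 is within that limit.
Step 4 — 14 and 59 days from 7 November 1997 (when notice is mailed to adjoining owners) are 21 November 1997 and 5 January 1998 respectively; done 22 November 1997, which is between those dates.
Step 5 — 21 and 31 days from 13 December 1997 (end of the 21-day waiting period, which began when the environmental checklist is filed on 22 November 1997) are 3 January 1998 and 13 January 1998 respectively; 4 January 1998 falls inside that range.
Step 6 — 25 and 45 days from 4 January 1998 (when newspaper notice is published) are 29 January 1998 and 18 February 1998 respectively; done 23 January 1998 — 6 days before the window opened.
The procedure was therefore not followed at step 6.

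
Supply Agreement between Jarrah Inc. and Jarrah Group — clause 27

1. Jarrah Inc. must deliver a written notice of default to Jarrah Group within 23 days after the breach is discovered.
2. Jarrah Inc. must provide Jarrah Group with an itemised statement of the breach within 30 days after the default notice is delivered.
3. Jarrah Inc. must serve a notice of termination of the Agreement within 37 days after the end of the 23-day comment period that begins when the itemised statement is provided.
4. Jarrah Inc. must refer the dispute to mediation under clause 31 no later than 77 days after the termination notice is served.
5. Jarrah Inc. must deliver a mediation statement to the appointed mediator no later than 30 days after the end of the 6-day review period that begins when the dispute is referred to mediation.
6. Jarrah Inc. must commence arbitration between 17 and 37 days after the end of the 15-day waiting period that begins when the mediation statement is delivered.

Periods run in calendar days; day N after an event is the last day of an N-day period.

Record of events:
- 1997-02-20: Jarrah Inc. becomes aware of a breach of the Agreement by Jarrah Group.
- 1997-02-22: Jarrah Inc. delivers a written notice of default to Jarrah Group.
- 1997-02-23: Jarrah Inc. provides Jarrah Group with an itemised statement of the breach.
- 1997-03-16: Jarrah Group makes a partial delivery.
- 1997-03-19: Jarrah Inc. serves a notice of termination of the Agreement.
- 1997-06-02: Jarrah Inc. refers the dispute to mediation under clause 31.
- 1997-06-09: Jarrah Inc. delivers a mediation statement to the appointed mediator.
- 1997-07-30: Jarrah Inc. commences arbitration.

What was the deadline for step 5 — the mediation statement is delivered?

1997-07-08

The dispute is referred to mediation on 1997-06-02; the 6-day review period therefore ends 1997-06-08, and step 5 runs from that date. 30 days after 1997-06-08 is 1997-07-08.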